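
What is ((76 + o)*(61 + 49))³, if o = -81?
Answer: -166375000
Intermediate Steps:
((76 + o)*(61 + 49))³ = ((76 - 81)*(61 + 49))³ = (-5*110)³ = (-550)³ = -166375000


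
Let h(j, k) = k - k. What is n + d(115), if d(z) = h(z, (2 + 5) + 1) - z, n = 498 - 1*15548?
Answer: -15165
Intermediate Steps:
h(j, k) = 0
n = -15050 (n = 498 - 15548 = -15050)
d(z) = -z (d(z) = 0 - z = -z)
n + d(115) = -15050 - 1*115 = -15050 - 115 = -15165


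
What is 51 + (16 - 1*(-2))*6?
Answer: 159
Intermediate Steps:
51 + (16 - 1*(-2))*6 = 51 + (16 + 2)*6 = 51 + 18*6 = 51 + 108 = 159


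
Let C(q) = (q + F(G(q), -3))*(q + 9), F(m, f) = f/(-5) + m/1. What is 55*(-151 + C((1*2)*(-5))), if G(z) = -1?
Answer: -7733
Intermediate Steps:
F(m, f) = m - f/5 (F(m, f) = f*(-⅕) + m*1 = -f/5 + m = m - f/5)
C(q) = (9 + q)*(-⅖ + q) (C(q) = (q + (-1 - ⅕*(-3)))*(q + 9) = (q + (-1 + ⅗))*(9 + q) = (q - ⅖)*(9 + q) = (-⅖ + q)*(9 + q) = (9 + q)*(-⅖ + q))
55*(-151 + C((1*2)*(-5))) = 55*(-151 + (-18/5 + ((1*2)*(-5))² + 43*((1*2)*(-5))/5)) = 55*(-151 + (-18/5 + (2*(-5))² + 43*(2*(-5))/5)) = 55*(-151 + (-18/5 + (-10)² + (43/5)*(-10))) = 55*(-151 + (-18/5 + 100 - 86)) = 55*(-151 + 52/5) = 55*(-703/5) = -7733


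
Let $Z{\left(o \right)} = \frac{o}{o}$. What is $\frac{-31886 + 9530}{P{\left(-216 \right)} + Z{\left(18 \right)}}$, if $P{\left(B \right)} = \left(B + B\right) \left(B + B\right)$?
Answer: $- \frac{22356}{186625} \approx -0.11979$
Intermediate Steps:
$Z{\left(o \right)} = 1$
$P{\left(B \right)} = 4 B^{2}$ ($P{\left(B \right)} = 2 B 2 B = 4 B^{2}$)
$\frac{-31886 + 9530}{P{\left(-216 \right)} + Z{\left(18 \right)}} = \frac{-31886 + 9530}{4 \left(-216\right)^{2} + 1} = - \frac{22356}{4 \cdot 46656 + 1} = - \frac{22356}{186624 + 1} = - \frac{22356}{186625}$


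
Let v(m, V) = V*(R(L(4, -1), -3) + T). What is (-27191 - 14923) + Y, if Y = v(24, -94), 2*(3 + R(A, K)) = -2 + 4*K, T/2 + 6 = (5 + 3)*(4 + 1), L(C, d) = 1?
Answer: -47566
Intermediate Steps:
T = 68 (T = -12 + 2*((5 + 3)*(4 + 1)) = -12 + 2*(8*5) = -12 + 2*40 = -12 + 80 = 68)
R(A, K) = -4 + 2*K (R(A, K) = -3 + (-2 + 4*K)/2 = -3 + (-1 + 2*K) = -4 + 2*K)
v(m, V) = 58*V (v(m, V) = V*((-4 + 2*(-3)) + 68) = V*((-4 - 6) + 68) = V*(-10 + 68) = V*58 = 58*V)
Y = -5452 (Y = 58*(-94) = -5452)
(-27191 - 14923) + Y = (-27191 - 14923) - 5452 = -42114 - 5452 = -47566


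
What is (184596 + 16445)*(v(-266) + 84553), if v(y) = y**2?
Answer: 31223476669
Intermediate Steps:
(184596 + 16445)*(v(-266) + 84553) = (184596 + 16445)*((-266)**2 + 84553) = 201041*(70756 + 84553) = 201041*155309 = 31223476669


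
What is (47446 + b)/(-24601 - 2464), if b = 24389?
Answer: -14367/5413 ≈ -2.6542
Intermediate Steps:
(47446 + b)/(-24601 - 2464) = (47446 + 24389)/(-24601 - 2464) = 71835/(-27065) = 71835*(-1/27065) = -14367/5413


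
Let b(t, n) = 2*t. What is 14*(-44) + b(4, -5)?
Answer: -608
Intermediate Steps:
14*(-44) + b(4, -5) = 14*(-44) + 2*4 = -616 + 8 = -608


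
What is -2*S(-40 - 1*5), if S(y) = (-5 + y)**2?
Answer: -5000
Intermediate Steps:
-2*S(-40 - 1*5) = -2*(-5 + (-40 - 1*5))**2 = -2*(-5 + (-40 - 5))**2 = -2*(-5 - 45)**2 = -2*(-50)**2 = -2*2500 = -5000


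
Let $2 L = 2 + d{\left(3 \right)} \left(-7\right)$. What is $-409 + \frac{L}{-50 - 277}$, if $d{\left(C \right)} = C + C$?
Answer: $- \frac{133723}{327} \approx -408.94$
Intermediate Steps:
$d{\left(C \right)} = 2 C$
$L = -20$ ($L = \frac{2 + 2 \cdot 3 \left(-7\right)}{2} = \frac{2 + 6 \left(-7\right)}{2} = \frac{2 - 42}{2} = \frac{1}{2} \left(-40\right) = -20$)
$-409 + \frac{L}{-50 - 277} = -409 + \frac{1}{-50 - 277} \left(-20\right) = -409 + \frac{1}{-327} \left(-20\right) = -409 - - \frac{20}{327} = -409 + \frac{20}{327} = - \frac{133723}{327}$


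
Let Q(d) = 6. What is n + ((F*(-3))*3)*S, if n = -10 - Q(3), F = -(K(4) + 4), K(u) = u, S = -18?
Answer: -1312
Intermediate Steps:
F = -8 (F = -(4 + 4) = -1*8 = -8)
n = -16 (n = -10 - 1*6 = -10 - 6 = -16)
n + ((F*(-3))*3)*S = -16 + (-8*(-3)*3)*(-18) = -16 + (24*3)*(-18) = -16 + 72*(-18) = -16 - 1296 = -1312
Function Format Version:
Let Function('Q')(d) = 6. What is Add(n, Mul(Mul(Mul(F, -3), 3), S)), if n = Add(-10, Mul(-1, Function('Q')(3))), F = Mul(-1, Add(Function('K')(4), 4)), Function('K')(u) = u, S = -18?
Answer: -1312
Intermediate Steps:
F = -8 (F = Mul(-1, Add(4, 4)) = Mul(-1, 8) = -8)
n = -16 (n = Add(-10, Mul(-1, 6)) = Add(-10, -6) = -16)
Add(n, Mul(Mul(Mul(F, -3), 3), S)) = Add(-16, Mul(Mul(Mul(-8, -3), 3), -18)) = Add(-16, Mul(Mul(24, 3), -18)) = Add(-16, Mul(72, -18)) = Add(-16, -1296) = -1312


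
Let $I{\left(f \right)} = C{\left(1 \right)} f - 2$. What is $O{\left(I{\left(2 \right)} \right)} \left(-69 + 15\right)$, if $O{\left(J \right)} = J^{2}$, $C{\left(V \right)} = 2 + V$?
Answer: $-864$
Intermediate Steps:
$I{\left(f \right)} = -2 + 3 f$ ($I{\left(f \right)} = \left(2 + 1\right) f - 2 = 3 f - 2 = -2 + 3 f$)
$O{\left(I{\left(2 \right)} \right)} \left(-69 + 15\right) = \left(-2 + 3 \cdot 2\right)^{2} \left(-69 + 15\right) = \left(-2 + 6\right)^{2} \left(-54\right) = 4^{2} \left(-54\right) = 16 \left(-54\right) = -864$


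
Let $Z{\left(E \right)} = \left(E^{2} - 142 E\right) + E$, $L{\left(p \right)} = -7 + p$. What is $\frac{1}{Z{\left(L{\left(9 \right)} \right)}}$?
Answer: $- \frac{1}{278} \approx -0.0035971$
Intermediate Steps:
$Z{\left(E \right)} = E^{2} - 141 E$
$\frac{1}{Z{\left(L{\left(9 \right)} \right)}} = \frac{1}{\left(-7 + 9\right) \left(-141 + \left(-7 + 9\right)\right)} = \frac{1}{2 \left(-141 + 2\right)} = \frac{1}{2 \left(-139\right)} = \frac{1}{-278} = - \frac{1}{278}$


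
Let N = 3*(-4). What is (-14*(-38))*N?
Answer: -6384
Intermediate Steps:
N = -12
(-14*(-38))*N = -14*(-38)*(-12) = 532*(-12) = -6384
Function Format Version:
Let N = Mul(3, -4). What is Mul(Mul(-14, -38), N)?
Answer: -6384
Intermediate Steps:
N = -12
Mul(Mul(-14, -38), N) = Mul(Mul(-14, -38), -12) = Mul(532, -12) = -6384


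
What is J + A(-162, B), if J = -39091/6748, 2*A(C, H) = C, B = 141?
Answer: -585679/6748 ≈ -86.793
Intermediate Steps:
A(C, H) = C/2
J = -39091/6748 (J = -39091*1/6748 = -39091/6748 ≈ -5.7930)
J + A(-162, B) = -39091/6748 + (½)*(-162) = -39091/6748 - 81 = -585679/6748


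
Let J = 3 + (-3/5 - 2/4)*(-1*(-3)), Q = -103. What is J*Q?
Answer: 309/10 ≈ 30.900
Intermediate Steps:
J = -3/10 (J = 3 + (-3*1/5 - 2*1/4)*3 = 3 + (-3/5 - 1/2)*3 = 3 - 11/10*3 = 3 - 33/10 = -3/10 ≈ -0.30000)
J*Q = -3/10*(-103) = 309/10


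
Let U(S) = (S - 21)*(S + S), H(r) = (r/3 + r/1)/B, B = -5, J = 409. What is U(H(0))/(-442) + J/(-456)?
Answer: -409/456 ≈ -0.89693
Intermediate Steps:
H(r) = -4*r/15 (H(r) = (r/3 + r/1)/(-5) = (r*(⅓) + r*1)*(-⅕) = (r/3 + r)*(-⅕) = (4*r/3)*(-⅕) = -4*r/15)
U(S) = 2*S*(-21 + S) (U(S) = (-21 + S)*(2*S) = 2*S*(-21 + S))
U(H(0))/(-442) + J/(-456) = (2*(-4/15*0)*(-21 - 4/15*0))/(-442) + 409/(-456) = (2*0*(-21 + 0))*(-1/442) + 409*(-1/456) = (2*0*(-21))*(-1/442) - 409/456 = 0*(-1/442) - 409/456 = 0 - 409/456 = -409/456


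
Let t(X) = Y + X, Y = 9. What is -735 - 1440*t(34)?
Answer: -62655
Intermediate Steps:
t(X) = 9 + X
-735 - 1440*t(34) = -735 - 1440*(9 + 34) = -735 - 1440*43 = -735 - 61920 = -62655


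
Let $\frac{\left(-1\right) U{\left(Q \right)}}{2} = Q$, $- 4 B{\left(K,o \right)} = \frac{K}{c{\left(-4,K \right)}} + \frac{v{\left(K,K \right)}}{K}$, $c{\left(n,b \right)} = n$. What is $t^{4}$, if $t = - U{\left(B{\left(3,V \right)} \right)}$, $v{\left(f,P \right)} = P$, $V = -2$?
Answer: $\frac{1}{4096} \approx 0.00024414$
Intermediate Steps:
$B{\left(K,o \right)} = - \frac{1}{4} + \frac{K}{16}$ ($B{\left(K,o \right)} = - \frac{\frac{K}{-4} + \frac{K}{K}}{4} = - \frac{K \left(- \frac{1}{4}\right) + 1}{4} = - \frac{- \frac{K}{4} + 1}{4} = - \frac{1 - \frac{K}{4}}{4} = - \frac{1}{4} + \frac{K}{16}$)
$U{\left(Q \right)} = - 2 Q$
$t = - \frac{1}{8}$ ($t = - \left(-2\right) \left(- \frac{1}{4} + \frac{1}{16} \cdot 3\right) = - \left(-2\right) \left(- \frac{1}{4} + \frac{3}{16}\right) = - \frac{\left(-2\right) \left(-1\right)}{16} = \left(-1\right) \frac{1}{8} = - \frac{1}{8} \approx -0.125$)
$t^{4} = \left(- \frac{1}{8}\right)^{4} = \frac{1}{4096}$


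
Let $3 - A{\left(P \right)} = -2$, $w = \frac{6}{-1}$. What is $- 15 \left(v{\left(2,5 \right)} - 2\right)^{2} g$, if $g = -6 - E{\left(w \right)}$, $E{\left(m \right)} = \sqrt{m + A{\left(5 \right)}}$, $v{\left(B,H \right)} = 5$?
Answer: $810 + 135 i \approx 810.0 + 135.0 i$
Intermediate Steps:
$w = -6$ ($w = 6 \left(-1\right) = -6$)
$A{\left(P \right)} = 5$ ($A{\left(P \right)} = 3 - -2 = 3 + 2 = 5$)
$E{\left(m \right)} = \sqrt{5 + m}$ ($E{\left(m \right)} = \sqrt{m + 5} = \sqrt{5 + m}$)
$g = -6 - i$ ($g = -6 - \sqrt{5 - 6} = -6 - \sqrt{-1} = -6 - i \approx -6.0 - 1.0 i$)
$- 15 \left(v{\left(2,5 \right)} - 2\right)^{2} g = - 15 \left(5 - 2\right)^{2} \left(-6 - i\right) = - 15 \cdot 3^{2} \left(-6 - i\right) = \left(-15\right) 9 \left(-6 - i\right) = - 135 \left(-6 - i\right) = 810 + 135 i$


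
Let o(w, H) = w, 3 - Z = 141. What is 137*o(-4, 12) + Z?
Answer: -686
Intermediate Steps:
Z = -138 (Z = 3 - 1*141 = 3 - 141 = -138)
137*o(-4, 12) + Z = 137*(-4) - 138 = -548 - 138 = -686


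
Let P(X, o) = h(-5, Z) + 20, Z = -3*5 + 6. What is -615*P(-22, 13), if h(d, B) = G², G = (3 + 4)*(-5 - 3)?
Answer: -1940940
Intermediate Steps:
Z = -9 (Z = -15 + 6 = -9)
G = -56 (G = 7*(-8) = -56)
h(d, B) = 3136 (h(d, B) = (-56)² = 3136)
P(X, o) = 3156 (P(X, o) = 3136 + 20 = 3156)
-615*P(-22, 13) = -615*3156 = -1940940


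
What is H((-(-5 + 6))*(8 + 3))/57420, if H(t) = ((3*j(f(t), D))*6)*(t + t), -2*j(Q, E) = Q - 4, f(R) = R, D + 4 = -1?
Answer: -3/58 ≈ -0.051724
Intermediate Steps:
D = -5 (D = -4 - 1 = -5)
j(Q, E) = 2 - Q/2 (j(Q, E) = -(Q - 4)/2 = -(-4 + Q)/2 = 2 - Q/2)
H(t) = 2*t*(36 - 9*t) (H(t) = ((3*(2 - t/2))*6)*(t + t) = ((6 - 3*t/2)*6)*(2*t) = (36 - 9*t)*(2*t) = 2*t*(36 - 9*t))
H((-(-5 + 6))*(8 + 3))/57420 = (18*((-(-5 + 6))*(8 + 3))*(4 - (-(-5 + 6))*(8 + 3)))/57420 = (18*(-1*1*11)*(4 - (-1*1)*11))*(1/57420) = (18*(-1*11)*(4 - (-1)*11))*(1/57420) = (18*(-11)*(4 - 1*(-11)))*(1/57420) = (18*(-11)*(4 + 11))*(1/57420) = (18*(-11)*15)*(1/57420) = -2970*1/57420 = -3/58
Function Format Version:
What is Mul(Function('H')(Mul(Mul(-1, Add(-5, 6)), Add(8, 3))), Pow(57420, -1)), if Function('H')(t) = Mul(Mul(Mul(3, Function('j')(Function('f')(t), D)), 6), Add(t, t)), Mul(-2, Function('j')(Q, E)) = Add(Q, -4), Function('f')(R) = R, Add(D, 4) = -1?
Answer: Rational(-3, 58) ≈ -0.051724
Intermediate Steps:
D = -5 (D = Add(-4, -1) = -5)
Function('j')(Q, E) = Add(2, Mul(Rational(-1, 2), Q)) (Function('j')(Q, E) = Mul(Rational(-1, 2), Add(Q, -4)) = Mul(Rational(-1, 2), Add(-4, Q)) = Add(2, Mul(Rational(-1, 2), Q)))
Function('H')(t) = Mul(2, t, Add(36, Mul(-9, t))) (Function('H')(t) = Mul(Mul(Mul(3, Add(2, Mul(Rational(-1, 2), t))), 6), Add(t, t)) = Mul(Mul(Add(6, Mul(Rational(-3, 2), t)), 6), Mul(2, t)) = Mul(Add(36, Mul(-9, t)), Mul(2, t)) = Mul(2, t, Add(36, Mul(-9, t))))
Mul(Function('H')(Mul(Mul(-1, Add(-5, 6)), Add(8, 3))), Pow(57420, -1)) = Mul(Mul(18, Mul(Mul(-1, Add(-5, 6)), Add(8, 3)), Add(4, Mul(-1, Mul(Mul(-1, Add(-5, 6)), Add(8, 3))))), Pow(57420, -1)) = Mul(Mul(18, Mul(Mul(-1, 1), 11), Add(4, Mul(-1, Mul(Mul(-1, 1), 11)))), Rational(1, 57420)) = Mul(Mul(18, Mul(-1, 11), Add(4, Mul(-1, Mul(-1, 11)))), Rational(1, 57420)) = Mul(Mul(18, -11, Add(4, Mul(-1, -11))), Rational(1, 57420)) = Mul(Mul(18, -11, Add(4, 11)), Rational(1, 57420)) = Mul(Mul(18, -11, 15), Rational(1, 57420)) = Mul(-2970, Rational(1, 57420)) = Rational(-3, 58)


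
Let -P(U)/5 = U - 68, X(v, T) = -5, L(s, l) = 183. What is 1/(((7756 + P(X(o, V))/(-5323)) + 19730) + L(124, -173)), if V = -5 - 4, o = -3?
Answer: 5323/147281722 ≈ 3.6142e-5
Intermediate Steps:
V = -9
P(U) = 340 - 5*U (P(U) = -5*(U - 68) = -5*(-68 + U) = 340 - 5*U)
1/(((7756 + P(X(o, V))/(-5323)) + 19730) + L(124, -173)) = 1/(((7756 + (340 - 5*(-5))/(-5323)) + 19730) + 183) = 1/(((7756 + (340 + 25)*(-1/5323)) + 19730) + 183) = 1/(((7756 + 365*(-1/5323)) + 19730) + 183) = 1/(((7756 - 365/5323) + 19730) + 183) = 1/((41284823/5323 + 19730) + 183) = 1/(146307613/5323 + 183) = 1/(147281722/5323) = 5323/147281722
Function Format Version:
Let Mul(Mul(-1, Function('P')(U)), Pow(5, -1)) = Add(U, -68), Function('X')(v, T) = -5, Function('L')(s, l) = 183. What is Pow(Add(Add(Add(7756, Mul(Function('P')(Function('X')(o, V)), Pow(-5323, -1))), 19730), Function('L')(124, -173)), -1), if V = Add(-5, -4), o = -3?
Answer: Rational(5323, 147281722) ≈ 3.6142e-5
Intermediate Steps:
V = -9
Function('P')(U) = Add(340, Mul(-5, U)) (Function('P')(U) = Mul(-5, Add(U, -68)) = Mul(-5, Add(-68, U)) = Add(340, Mul(-5, U)))
Pow(Add(Add(Add(7756, Mul(Function('P')(Function('X')(o, V)), Pow(-5323, -1))), 19730), Function('L')(124, -173)), -1) = Pow(Add(Add(Add(7756, Mul(Add(340, Mul(-5, -5)), Pow(-5323, -1))), 19730), 183), -1) = Pow(Add(Add(Add(7756, Mul(Add(340, 25), Rational(-1, 5323))), 19730), 183), -1) = Pow(Add(Add(Add(7756, Mul(365, Rational(-1, 5323))), 19730), 183), -1) = Pow(Add(Add(Add(7756, Rational(-365, 5323)), 19730), 183), -1) = Pow(Add(Add(Rational(41284823, 5323), 19730), 183), -1) = Pow(Add(Rational(146307613, 5323), 183), -1) = Pow(Rational(147281722, 5323), -1) = Rational(5323, 147281722)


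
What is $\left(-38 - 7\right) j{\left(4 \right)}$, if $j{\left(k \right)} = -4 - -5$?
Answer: $-45$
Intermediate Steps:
$j{\left(k \right)} = 1$ ($j{\left(k \right)} = -4 + 5 = 1$)
$\left(-38 - 7\right) j{\left(4 \right)} = \left(-38 - 7\right) 1 = \left(-45\right) 1 = -45$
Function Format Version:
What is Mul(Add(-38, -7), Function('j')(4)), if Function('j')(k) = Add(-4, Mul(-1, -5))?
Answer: -45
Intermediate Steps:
Function('j')(k) = 1 (Function('j')(k) = Add(-4, 5) = 1)
Mul(Add(-38, -7), Function('j')(4)) = Mul(Add(-38, -7), 1) = Mul(-45, 1) = -45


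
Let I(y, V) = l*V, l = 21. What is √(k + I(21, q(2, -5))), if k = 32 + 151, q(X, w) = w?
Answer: √78 ≈ 8.8318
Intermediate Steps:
k = 183
I(y, V) = 21*V
√(k + I(21, q(2, -5))) = √(183 + 21*(-5)) = √(183 - 105) = √78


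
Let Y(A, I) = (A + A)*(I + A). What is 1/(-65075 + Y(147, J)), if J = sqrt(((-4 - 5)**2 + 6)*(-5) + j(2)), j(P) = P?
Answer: -21857/515155237 - 294*I*sqrt(433)/515155237 ≈ -4.2428e-5 - 1.1876e-5*I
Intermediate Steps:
J = I*sqrt(433) (J = sqrt(((-4 - 5)**2 + 6)*(-5) + 2) = sqrt(((-9)**2 + 6)*(-5) + 2) = sqrt((81 + 6)*(-5) + 2) = sqrt(87*(-5) + 2) = sqrt(-435 + 2) = sqrt(-433) = I*sqrt(433) ≈ 20.809*I)
Y(A, I) = 2*A*(A + I) (Y(A, I) = (2*A)*(A + I) = 2*A*(A + I))
1/(-65075 + Y(147, J)) = 1/(-65075 + 2*147*(147 + I*sqrt(433))) = 1/(-65075 + (43218 + 294*I*sqrt(433))) = 1/(-21857 + 294*I*sqrt(433))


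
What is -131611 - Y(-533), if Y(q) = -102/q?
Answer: -70148765/533 ≈ -1.3161e+5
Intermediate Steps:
-131611 - Y(-533) = -131611 - (-102)/(-533) = -131611 - (-102)*(-1)/533 = -131611 - 1*102/533 = -131611 - 102/533 = -70148765/533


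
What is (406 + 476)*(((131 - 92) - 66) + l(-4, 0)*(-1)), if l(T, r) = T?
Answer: -20286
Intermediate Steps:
(406 + 476)*(((131 - 92) - 66) + l(-4, 0)*(-1)) = (406 + 476)*(((131 - 92) - 66) - 4*(-1)) = 882*((39 - 66) + 4) = 882*(-27 + 4) = 882*(-23) = -20286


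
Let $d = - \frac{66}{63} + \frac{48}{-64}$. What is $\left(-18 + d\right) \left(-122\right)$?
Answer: $\frac{101443}{42} \approx 2415.3$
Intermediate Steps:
$d = - \frac{151}{84}$ ($d = \left(-66\right) \frac{1}{63} + 48 \left(- \frac{1}{64}\right) = - \frac{22}{21} - \frac{3}{4} = - \frac{151}{84} \approx -1.7976$)
$\left(-18 + d\right) \left(-122\right) = \left(-18 - \frac{151}{84}\right) \left(-122\right) = \left(- \frac{1663}{84}\right) \left(-122\right) = \frac{101443}{42}$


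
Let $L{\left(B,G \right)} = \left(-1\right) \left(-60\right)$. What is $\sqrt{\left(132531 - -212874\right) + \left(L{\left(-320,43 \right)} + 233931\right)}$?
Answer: $2 \sqrt{144849} \approx 761.18$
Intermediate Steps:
$L{\left(B,G \right)} = 60$
$\sqrt{\left(132531 - -212874\right) + \left(L{\left(-320,43 \right)} + 233931\right)} = \sqrt{\left(132531 - -212874\right) + \left(60 + 233931\right)} = \sqrt{\left(132531 + 212874\right) + 233991} = \sqrt{345405 + 233991} = \sqrt{579396} = 2 \sqrt{144849}$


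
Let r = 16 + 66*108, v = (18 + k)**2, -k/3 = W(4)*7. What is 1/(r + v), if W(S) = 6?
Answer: 1/18808 ≈ 5.3169e-5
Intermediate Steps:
k = -126 (k = -18*7 = -3*42 = -126)
v = 11664 (v = (18 - 126)**2 = (-108)**2 = 11664)
r = 7144 (r = 16 + 7128 = 7144)
1/(r + v) = 1/(7144 + 11664) = 1/18808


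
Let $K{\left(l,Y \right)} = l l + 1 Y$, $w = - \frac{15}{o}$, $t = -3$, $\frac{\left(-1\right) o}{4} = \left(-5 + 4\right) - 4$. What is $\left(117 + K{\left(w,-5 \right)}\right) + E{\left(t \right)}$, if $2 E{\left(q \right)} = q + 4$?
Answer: $\frac{1809}{16} \approx 113.06$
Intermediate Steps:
$o = 20$ ($o = - 4 \left(\left(-5 + 4\right) - 4\right) = - 4 \left(-1 - 4\right) = \left(-4\right) \left(-5\right) = 20$)
$w = - \frac{3}{4}$ ($w = - \frac{15}{20} = \left(-15\right) \frac{1}{20} = - \frac{3}{4} \approx -0.75$)
$K{\left(l,Y \right)} = Y + l^{2}$ ($K{\left(l,Y \right)} = l^{2} + Y = Y + l^{2}$)
$E{\left(q \right)} = 2 + \frac{q}{2}$ ($E{\left(q \right)} = \frac{q + 4}{2} = \frac{4 + q}{2} = 2 + \frac{q}{2}$)
$\left(117 + K{\left(w,-5 \right)}\right) + E{\left(t \right)} = \left(117 - \left(5 - \left(- \frac{3}{4}\right)^{2}\right)\right) + \left(2 + \frac{1}{2} \left(-3\right)\right) = \left(117 + \left(-5 + \frac{9}{16}\right)\right) + \left(2 - \frac{3}{2}\right) = \left(117 - \frac{71}{16}\right) + \frac{1}{2} = \frac{1801}{16} + \frac{1}{2} = \frac{1809}{16}$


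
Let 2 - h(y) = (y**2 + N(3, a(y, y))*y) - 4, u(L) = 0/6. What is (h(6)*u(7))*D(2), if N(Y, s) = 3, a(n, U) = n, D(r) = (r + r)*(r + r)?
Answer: 0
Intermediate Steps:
D(r) = 4*r**2 (D(r) = (2*r)*(2*r) = 4*r**2)
u(L) = 0 (u(L) = 0*(1/6) = 0)
h(y) = 6 - y**2 - 3*y (h(y) = 2 - ((y**2 + 3*y) - 4) = 2 - (-4 + y**2 + 3*y) = 2 + (4 - y**2 - 3*y) = 6 - y**2 - 3*y)
(h(6)*u(7))*D(2) = ((6 - 1*6**2 - 3*6)*0)*(4*2**2) = ((6 - 1*36 - 18)*0)*(4*4) = ((6 - 36 - 18)*0)*16 = -48*0*16 = 0*16 = 0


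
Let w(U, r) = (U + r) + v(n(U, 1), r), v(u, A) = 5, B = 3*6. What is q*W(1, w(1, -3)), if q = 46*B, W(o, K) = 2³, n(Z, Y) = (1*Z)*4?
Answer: 6624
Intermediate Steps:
n(Z, Y) = 4*Z (n(Z, Y) = Z*4 = 4*Z)
B = 18
w(U, r) = 5 + U + r (w(U, r) = (U + r) + 5 = 5 + U + r)
W(o, K) = 8
q = 828 (q = 46*18 = 828)
q*W(1, w(1, -3)) = 828*8 = 6624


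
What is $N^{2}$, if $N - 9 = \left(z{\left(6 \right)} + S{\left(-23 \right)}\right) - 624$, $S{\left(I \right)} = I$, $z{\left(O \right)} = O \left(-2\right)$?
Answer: $422500$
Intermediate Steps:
$z{\left(O \right)} = - 2 O$
$N = -650$ ($N = 9 - 659 = -650$)
$N^{2} = \left(-650\right)^{2} = 422500$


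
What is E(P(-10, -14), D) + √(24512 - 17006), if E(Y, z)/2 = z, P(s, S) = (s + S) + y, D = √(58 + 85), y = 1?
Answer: 2*√143 + 3*√834 ≈ 110.55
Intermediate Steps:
D = √143 ≈ 11.958
P(s, S) = 1 + S + s (P(s, S) = (s + S) + 1 = (S + s) + 1 = 1 + S + s)
E(Y, z) = 2*z
E(P(-10, -14), D) + √(24512 - 17006) = 2*√143 + √(24512 - 17006) = 2*√143 + √7506 = 2*√143 + 3*√834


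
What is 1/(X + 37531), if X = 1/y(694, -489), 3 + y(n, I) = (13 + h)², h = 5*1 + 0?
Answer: 321/12047452 ≈ 2.6645e-5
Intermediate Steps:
h = 5 (h = 5 + 0 = 5)
y(n, I) = 321 (y(n, I) = -3 + (13 + 5)² = -3 + 18² = -3 + 324 = 321)
X = 1/321 ≈ 0.0031153
1/(X + 37531) = 1/(1/321 + 37531) = 1/(12047452/321) = 321/12047452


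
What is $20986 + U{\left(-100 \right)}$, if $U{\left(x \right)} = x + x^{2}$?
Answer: $30886$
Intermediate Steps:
$20986 + U{\left(-100 \right)} = 20986 - 100 \left(1 - 100\right) = 20986 - -9900 = 20986 + 9900 = 30886$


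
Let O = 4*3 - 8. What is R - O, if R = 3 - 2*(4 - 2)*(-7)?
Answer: 27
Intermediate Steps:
O = 4 (O = 12 - 8 = 4)
R = 31 (R = 3 - 2*2*(-7) = 3 - 4*(-7) = 3 + 28 = 31)
R - O = 31 - 1*4 = 31 - 4 = 27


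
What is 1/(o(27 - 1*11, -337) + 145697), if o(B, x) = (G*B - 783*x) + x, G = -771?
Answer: 1/396895 ≈ 2.5196e-6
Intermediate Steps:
o(B, x) = -782*x - 771*B (o(B, x) = (-771*B - 783*x) + x = (-783*x - 771*B) + x = -782*x - 771*B)
1/(o(27 - 1*11, -337) + 145697) = 1/((-782*(-337) - 771*(27 - 1*11)) + 145697) = 1/((263534 - 771*(27 - 11)) + 145697) = 1/((263534 - 771*16) + 145697) = 1/((263534 - 12336) + 145697) = 1/(251198 + 145697) = 1/396895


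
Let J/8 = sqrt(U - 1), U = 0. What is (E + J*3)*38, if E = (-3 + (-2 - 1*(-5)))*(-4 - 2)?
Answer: 912*I ≈ 912.0*I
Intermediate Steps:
E = 0 (E = (-3 + (-2 + 5))*(-6) = (-3 + 3)*(-6) = 0*(-6) = 0)
J = 8*I (J = 8*sqrt(0 - 1) = 8*sqrt(-1) = 8*I ≈ 8.0*I)
(E + J*3)*38 = (0 + (8*I)*3)*38 = (0 + 24*I)*38 = (24*I)*38 = 912*I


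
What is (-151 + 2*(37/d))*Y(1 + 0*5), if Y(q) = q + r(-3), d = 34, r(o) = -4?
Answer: 7590/17 ≈ 446.47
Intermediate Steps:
Y(q) = -4 + q (Y(q) = q - 4 = -4 + q)
(-151 + 2*(37/d))*Y(1 + 0*5) = (-151 + 2*(37/34))*(-4 + (1 + 0*5)) = (-151 + 2*(37*(1/34)))*(-4 + (1 + 0)) = (-151 + 2*(37/34))*(-4 + 1) = (-151 + 37/17)*(-3) = -2530/17*(-3) = 7590/17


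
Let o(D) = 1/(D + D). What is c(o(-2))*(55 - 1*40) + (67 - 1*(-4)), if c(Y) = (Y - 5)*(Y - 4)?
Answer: 6491/16 ≈ 405.69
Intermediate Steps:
o(D) = 1/(2*D)
c(Y) = (-5 + Y)*(-4 + Y)
c(o(-2))*(55 - 1*40) + (67 - 1*(-4)) = (20 + ((½)/(-2))² - 9/(2*(-2)))*(55 - 1*40) + (67 - 1*(-4)) = (20 + ((½)*(-½))² - 9*(-1)/(2*2))*(55 - 40) + (67 + 4) = (20 + (-¼)² - 9*(-¼))*15 + 71 = (20 + 1/16 + 9/4)*15 + 71 = (357/16)*15 + 71 = 5355/16 + 71 = 6491/16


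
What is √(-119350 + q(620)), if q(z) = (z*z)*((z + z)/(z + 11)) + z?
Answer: √253496280470/631 ≈ 797.92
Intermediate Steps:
q(z) = z + 2*z³/(11 + z) (q(z) = z²*((2*z)/(11 + z)) + z = z²*(2*z/(11 + z)) + z = 2*z³/(11 + z) + z = z + 2*z³/(11 + z))
√(-119350 + q(620)) = √(-119350 + 620*(11 + 620 + 2*620²)/(11 + 620)) = √(-119350 + 620*(11 + 620 + 2*384400)/631) = √(-119350 + 620*(1/631)*(11 + 620 + 768800)) = √(-119350 + 620*(1/631)*769431) = √(-119350 + 477047220/631) = √(401737370/631) = √253496280470/631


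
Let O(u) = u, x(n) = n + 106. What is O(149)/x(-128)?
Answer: -149/22 ≈ -6.7727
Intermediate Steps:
x(n) = 106 + n
O(149)/x(-128) = 149/(106 - 128) = 149/(-22) = 149*(-1/22) = -149/22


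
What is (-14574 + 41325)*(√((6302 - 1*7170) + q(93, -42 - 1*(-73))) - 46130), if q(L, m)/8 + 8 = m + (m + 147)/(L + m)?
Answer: -1234023630 + 107004*I*√40393/31 ≈ -1.234e+9 + 6.9373e+5*I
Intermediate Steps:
q(L, m) = -64 + 8*m + 8*(147 + m)/(L + m) (q(L, m) = -64 + 8*(m + (m + 147)/(L + m)) = -64 + 8*(m + (147 + m)/(L + m)) = -64 + (8*m + 8*(147 + m)/(L + m)) = -64 + 8*m + 8*(147 + m)/(L + m))
(-14574 + 41325)*(√((6302 - 1*7170) + q(93, -42 - 1*(-73))) - 46130) = (-14574 + 41325)*(√((6302 - 1*7170) + 8*(147 + (-42 - 1*(-73))² - 8*93 - 7*(-42 - 1*(-73)) + 93*(-42 - 1*(-73)))/(93 + (-42 - 1*(-73)))) - 46130) = 26751*(√((6302 - 7170) + 8*(147 + (-42 + 73)² - 744 - 7*(-42 + 73) + 93*(-42 + 73))/(93 + (-42 + 73))) - 46130) = 26751*(√(-868 + 8*(147 + 31² - 744 - 7*31 + 93*31)/(93 + 31)) - 46130) = 26751*(√(-868 + 8*(147 + 961 - 744 - 217 + 2883)/124) - 46130) = 26751*(√(-868 + 8*(1/124)*3030) - 46130) = 26751*(√(-868 + 6060/31) - 46130) = 26751*(√(-20848/31) - 46130) = 26751*(4*I*√40393/31 - 46130) = 26751*(-46130 + 4*I*√40393/31) = -1234023630 + 107004*I*√40393/31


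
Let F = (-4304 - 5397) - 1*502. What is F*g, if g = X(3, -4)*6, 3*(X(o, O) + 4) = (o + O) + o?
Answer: 204060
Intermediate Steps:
X(o, O) = -4 + O/3 + 2*o/3 (X(o, O) = -4 + ((o + O) + o)/3 = -4 + ((O + o) + o)/3 = -4 + (O + 2*o)/3 = -4 + (O/3 + 2*o/3) = -4 + O/3 + 2*o/3)
g = -20 (g = (-4 + (⅓)*(-4) + (⅔)*3)*6 = (-4 - 4/3 + 2)*6 = -10/3*6 = -20)
F = -10203 (F = -9701 - 502 = -10203)
F*g = -10203*(-20) = 204060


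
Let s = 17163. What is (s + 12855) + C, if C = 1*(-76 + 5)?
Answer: 29947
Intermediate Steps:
C = -71 (C = 1*(-71) = -71)
(s + 12855) + C = (17163 + 12855) - 71 = 30018 - 71 = 29947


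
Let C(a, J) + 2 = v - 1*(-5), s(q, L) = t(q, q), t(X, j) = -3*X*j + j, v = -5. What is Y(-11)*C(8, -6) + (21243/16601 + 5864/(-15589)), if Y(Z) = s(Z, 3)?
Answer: 193810964635/258792989 ≈ 748.90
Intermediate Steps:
t(X, j) = j - 3*X*j (t(X, j) = -3*X*j + j = j - 3*X*j)
s(q, L) = q*(1 - 3*q)
Y(Z) = Z*(1 - 3*Z)
C(a, J) = -2 (C(a, J) = -2 + (-5 - 1*(-5)) = -2 + (-5 + 5) = -2 + 0 = -2)
Y(-11)*C(8, -6) + (21243/16601 + 5864/(-15589)) = -11*(1 - 3*(-11))*(-2) + (21243/16601 + 5864/(-15589)) = -11*(1 + 33)*(-2) + (21243*(1/16601) + 5864*(-1/15589)) = -11*34*(-2) + (21243/16601 - 5864/15589) = -374*(-2) + 233808863/258792989 = 748 + 233808863/258792989 = 193810964635/258792989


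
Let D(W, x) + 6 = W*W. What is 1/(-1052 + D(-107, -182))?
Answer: 1/10391 ≈ 9.6237e-5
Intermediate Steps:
D(W, x) = -6 + W² (D(W, x) = -6 + W*W = -6 + W²)
1/(-1052 + D(-107, -182)) = 1/(-1052 + (-6 + (-107)²)) = 1/(-1052 + (-6 + 11449)) = 1/(-1052 + 11443) = 1/10391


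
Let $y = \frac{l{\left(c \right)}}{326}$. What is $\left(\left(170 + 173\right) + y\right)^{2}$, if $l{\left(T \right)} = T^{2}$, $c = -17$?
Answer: $\frac{12567979449}{106276} \approx 1.1826 \cdot 10^{5}$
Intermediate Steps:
$y = \frac{289}{326}$ ($y = \frac{\left(-17\right)^{2}}{326} = 289 \cdot \frac{1}{326} = \frac{289}{326} \approx 0.8865$)
$\left(\left(170 + 173\right) + y\right)^{2} = \left(\left(170 + 173\right) + \frac{289}{326}\right)^{2} = \left(343 + \frac{289}{326}\right)^{2} = \left(\frac{112107}{326}\right)^{2} = \frac{12567979449}{106276}$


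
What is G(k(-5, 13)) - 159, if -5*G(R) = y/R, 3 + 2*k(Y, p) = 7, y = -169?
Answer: -1421/10 ≈ -142.10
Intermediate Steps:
k(Y, p) = 2 (k(Y, p) = -3/2 + (1/2)*7 = -3/2 + 7/2 = 2)
G(R) = 169/(5*R) (G(R) = -(-169)/(5*R) = 169/(5*R))
G(k(-5, 13)) - 159 = (169/5)/2 - 159 = (169/5)*(1/2) - 159 = 169/10 - 159 = -1421/10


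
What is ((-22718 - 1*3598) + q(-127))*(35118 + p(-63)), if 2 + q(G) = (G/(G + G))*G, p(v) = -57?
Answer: -1849923543/2 ≈ -9.2496e+8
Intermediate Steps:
q(G) = -2 + G/2 (q(G) = -2 + (G/(G + G))*G = -2 + (G/((2*G)))*G = -2 + (G*(1/(2*G)))*G = -2 + G/2)
((-22718 - 1*3598) + q(-127))*(35118 + p(-63)) = ((-22718 - 1*3598) + (-2 + (½)*(-127)))*(35118 - 57) = ((-22718 - 3598) + (-2 - 127/2))*35061 = (-26316 - 131/2)*35061 = -52763/2*35061 = -1849923543/2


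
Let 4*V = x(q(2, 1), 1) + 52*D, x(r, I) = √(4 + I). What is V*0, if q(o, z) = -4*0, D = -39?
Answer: 0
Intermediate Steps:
q(o, z) = 0
V = -507 + √5/4 (V = (√(4 + 1) + 52*(-39))/4 = (√5 - 2028)/4 = (-2028 + √5)/4 = -507 + √5/4 ≈ -506.44)
V*0 = (-507 + √5/4)*0 = 0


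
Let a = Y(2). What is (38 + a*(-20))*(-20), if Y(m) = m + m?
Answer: 840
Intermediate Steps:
Y(m) = 2*m
a = 4 (a = 2*2 = 4)
(38 + a*(-20))*(-20) = (38 + 4*(-20))*(-20) = (38 - 80)*(-20) = -42*(-20) = 840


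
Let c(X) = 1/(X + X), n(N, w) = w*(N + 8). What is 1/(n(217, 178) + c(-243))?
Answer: 486/19464299 ≈ 2.4969e-5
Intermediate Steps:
n(N, w) = w*(8 + N)
c(X) = 1/(2*X)
1/(n(217, 178) + c(-243)) = 1/(178*(8 + 217) + (½)/(-243)) = 1/(178*225 + (½)*(-1/243)) = 1/(40050 - 1/486) = 1/(19464299/486) = 486/19464299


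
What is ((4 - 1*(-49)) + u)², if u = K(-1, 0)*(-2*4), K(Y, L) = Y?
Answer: 3721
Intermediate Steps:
u = 8 (u = -(-2)*4 = -1*(-8) = 8)
((4 - 1*(-49)) + u)² = ((4 - 1*(-49)) + 8)² = ((4 + 49) + 8)² = (53 + 8)² = 61² = 3721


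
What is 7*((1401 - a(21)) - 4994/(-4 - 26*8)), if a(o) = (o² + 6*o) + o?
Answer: 620725/106 ≈ 5855.9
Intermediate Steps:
a(o) = o² + 7*o
7*((1401 - a(21)) - 4994/(-4 - 26*8)) = 7*((1401 - 21*(7 + 21)) - 4994/(-4 - 26*8)) = 7*((1401 - 21*28) - 4994/(-4 - 208)) = 7*((1401 - 1*588) - 4994/(-212)) = 7*((1401 - 588) - 4994*(-1)/212) = 7*(813 - 1*(-2497/106)) = 7*(813 + 2497/106) = 7*(88675/106) = 620725/106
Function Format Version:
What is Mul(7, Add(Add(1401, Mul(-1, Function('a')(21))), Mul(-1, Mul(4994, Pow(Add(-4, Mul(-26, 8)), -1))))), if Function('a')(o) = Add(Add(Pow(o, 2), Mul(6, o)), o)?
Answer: Rational(620725, 106) ≈ 5855.9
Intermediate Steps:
Function('a')(o) = Add(Pow(o, 2), Mul(7, o))
Mul(7, Add(Add(1401, Mul(-1, Function('a')(21))), Mul(-1, Mul(4994, Pow(Add(-4, Mul(-26, 8)), -1))))) = Mul(7, Add(Add(1401, Mul(-1, Mul(21, Add(7, 21)))), Mul(-1, Mul(4994, Pow(Add(-4, Mul(-26, 8)), -1))))) = Mul(7, Add(Add(1401, Mul(-1, Mul(21, 28))), Mul(-1, Mul(4994, Pow(Add(-4, -208), -1))))) = Mul(7, Add(Add(1401, Mul(-1, 588)), Mul(-1, Mul(4994, Pow(-212, -1))))) = Mul(7, Add(Add(1401, -588), Mul(-1, Mul(4994, Rational(-1, 212))))) = Mul(7, Add(813, Mul(-1, Rational(-2497, 106)))) = Mul(7, Add(813, Rational(2497, 106))) = Mul(7, Rational(88675, 106)) = Rational(620725, 106)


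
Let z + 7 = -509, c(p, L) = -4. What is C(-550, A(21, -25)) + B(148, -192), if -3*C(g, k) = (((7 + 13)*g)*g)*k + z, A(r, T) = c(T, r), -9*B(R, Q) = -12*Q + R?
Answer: 72599096/9 ≈ 8.0666e+6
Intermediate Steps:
B(R, Q) = -R/9 + 4*Q/3 (B(R, Q) = -(-12*Q + R)/9 = -(R - 12*Q)/9 = -R/9 + 4*Q/3)
A(r, T) = -4
z = -516 (z = -7 - 509 = -516)
C(g, k) = 172 - 20*k*g²/3 (C(g, k) = -((((7 + 13)*g)*g)*k - 516)/3 = -(((20*g)*g)*k - 516)/3 = -((20*g²)*k - 516)/3 = -(20*k*g² - 516)/3 = -(-516 + 20*k*g²)/3 = 172 - 20*k*g²/3)
C(-550, A(21, -25)) + B(148, -192) = (172 - 20/3*(-4)*(-550)²) + (-⅑*148 + (4/3)*(-192)) = (172 - 20/3*(-4)*302500) + (-148/9 - 256) = (172 + 24200000/3) - 2452/9 = 24200516/3 - 2452/9 = 72599096/9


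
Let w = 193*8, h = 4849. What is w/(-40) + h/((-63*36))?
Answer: -461969/11340 ≈ -40.738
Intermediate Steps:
w = 1544
w/(-40) + h/((-63*36)) = 1544/(-40) + 4849/((-63*36)) = 1544*(-1/40) + 4849/(-2268) = -193/5 + 4849*(-1/2268) = -193/5 - 4849/2268 = -461969/11340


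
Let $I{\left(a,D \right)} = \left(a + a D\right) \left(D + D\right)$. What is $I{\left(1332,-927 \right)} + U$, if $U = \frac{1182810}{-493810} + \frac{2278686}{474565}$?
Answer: $\frac{53589601467907678521}{23434494265} \approx 2.2868 \cdot 10^{9}$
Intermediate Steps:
$I{\left(a,D \right)} = 2 D \left(a + D a\right)$ ($I{\left(a,D \right)} = \left(a + D a\right) 2 D = 2 D \left(a + D a\right)$)
$U = \frac{56391770601}{23434494265}$ ($U = 1182810 \left(- \frac{1}{493810}\right) + 2278686 \cdot \frac{1}{474565} = - \frac{118281}{49381} + \frac{2278686}{474565} = \frac{56391770601}{23434494265} \approx 2.4064$)
$I{\left(1332,-927 \right)} + U = 2 \left(-927\right) 1332 \left(1 - 927\right) + \frac{56391770601}{23434494265} = 2 \left(-927\right) 1332 \left(-926\right) + \frac{56391770601}{23434494265} = 2286782928 + \frac{56391770601}{23434494265} = \frac{53589601467907678521}{23434494265}$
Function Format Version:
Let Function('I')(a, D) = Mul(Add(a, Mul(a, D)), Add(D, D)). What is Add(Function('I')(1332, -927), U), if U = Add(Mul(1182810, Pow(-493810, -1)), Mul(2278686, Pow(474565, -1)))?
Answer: Rational(53589601467907678521, 23434494265) ≈ 2.2868e+9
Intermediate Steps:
Function('I')(a, D) = Mul(2, D, Add(a, Mul(D, a))) (Function('I')(a, D) = Mul(Add(a, Mul(D, a)), Mul(2, D)) = Mul(2, D, Add(a, Mul(D, a))))
U = Rational(56391770601, 23434494265) (U = Add(Mul(1182810, Rational(-1, 493810)), Mul(2278686, Rational(1, 474565))) = Add(Rational(-118281, 49381), Rational(2278686, 474565)) = Rational(56391770601, 23434494265) ≈ 2.4064)
Add(Function('I')(1332, -927), U) = Add(Mul(2, -927, 1332, Add(1, -927)), Rational(56391770601, 23434494265)) = Add(Mul(2, -927, 1332, -926), Rational(56391770601, 23434494265)) = Add(2286782928, Rational(56391770601, 23434494265)) = Rational(53589601467907678521, 23434494265)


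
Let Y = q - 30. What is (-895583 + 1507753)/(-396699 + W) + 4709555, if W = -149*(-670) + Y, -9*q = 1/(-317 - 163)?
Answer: 6040489924878445/1282603679 ≈ 4.7096e+6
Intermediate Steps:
q = 1/4320 (q = -1/(9*(-317 - 163)) = -⅑/(-480) = -⅑*(-1/480) = 1/4320 ≈ 0.00023148)
Y = -129599/4320 (Y = 1/4320 - 30 = -129599/4320 ≈ -30.000)
W = 431136001/4320 (W = -149*(-670) - 129599/4320 = 99830 - 129599/4320 = 431136001/4320 ≈ 99800.)
(-895583 + 1507753)/(-396699 + W) + 4709555 = (-895583 + 1507753)/(-396699 + 431136001/4320) + 4709555 = 612170/(-1282603679/4320) + 4709555 = 612170*(-4320/1282603679) + 4709555 = -2644574400/1282603679 + 4709555 = 6040489924878445/1282603679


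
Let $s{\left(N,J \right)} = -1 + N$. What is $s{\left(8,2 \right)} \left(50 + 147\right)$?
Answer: $1379$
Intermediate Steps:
$s{\left(8,2 \right)} \left(50 + 147\right) = \left(-1 + 8\right) \left(50 + 147\right) = 7 \cdot 197 = 1379$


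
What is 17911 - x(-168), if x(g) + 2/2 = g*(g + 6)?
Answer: -9304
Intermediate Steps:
x(g) = -1 + g*(6 + g) (x(g) = -1 + g*(g + 6) = -1 + g*(6 + g))
17911 - x(-168) = 17911 - (-1 + (-168)**2 + 6*(-168)) = 17911 - (-1 + 28224 - 1008) = 17911 - 1*27215 = 17911 - 27215 = -9304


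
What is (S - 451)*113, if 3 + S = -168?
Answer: -70286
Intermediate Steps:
S = -171 (S = -3 - 168 = -171)
(S - 451)*113 = (-171 - 451)*113 = -622*113 = -70286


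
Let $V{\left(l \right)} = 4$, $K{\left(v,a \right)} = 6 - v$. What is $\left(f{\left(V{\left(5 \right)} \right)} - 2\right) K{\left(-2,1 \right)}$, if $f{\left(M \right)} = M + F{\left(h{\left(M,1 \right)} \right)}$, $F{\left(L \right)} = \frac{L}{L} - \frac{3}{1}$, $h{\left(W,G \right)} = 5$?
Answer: $0$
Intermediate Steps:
$F{\left(L \right)} = -2$ ($F{\left(L \right)} = 1 - 3 = -2$)
$f{\left(M \right)} = -2 + M$ ($f{\left(M \right)} = M - 2 = -2 + M$)
$\left(f{\left(V{\left(5 \right)} \right)} - 2\right) K{\left(-2,1 \right)} = \left(\left(-2 + 4\right) - 2\right) \left(6 - -2\right) = \left(2 - 2\right) \left(6 + 2\right) = 0 \cdot 8 = 0$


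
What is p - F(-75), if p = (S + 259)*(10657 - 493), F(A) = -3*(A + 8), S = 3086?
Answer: 33998379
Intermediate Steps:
F(A) = -24 - 3*A (F(A) = -3*(8 + A) = -24 - 3*A)
p = 33998580 (p = (3086 + 259)*(10657 - 493) = 3345*10164 = 33998580)
p - F(-75) = 33998580 - (-24 - 3*(-75)) = 33998580 - (-24 + 225) = 33998580 - 1*201 = 33998580 - 201 = 33998379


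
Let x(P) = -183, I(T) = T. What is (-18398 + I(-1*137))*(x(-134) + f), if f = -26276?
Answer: 490417565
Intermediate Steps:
(-18398 + I(-1*137))*(x(-134) + f) = (-18398 - 1*137)*(-183 - 26276) = (-18398 - 137)*(-26459) = -18535*(-26459) = 490417565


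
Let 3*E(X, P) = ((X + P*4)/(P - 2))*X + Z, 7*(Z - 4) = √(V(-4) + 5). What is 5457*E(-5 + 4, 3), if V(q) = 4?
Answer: -83674/7 ≈ -11953.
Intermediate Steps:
Z = 31/7 (Z = 4 + √(4 + 5)/7 = 4 + √9/7 = 4 + (⅐)*3 = 4 + 3/7 = 31/7 ≈ 4.4286)
E(X, P) = 31/21 + X*(X + 4*P)/(3*(-2 + P)) (E(X, P) = (((X + P*4)/(P - 2))*X + 31/7)/3 = (((X + 4*P)/(-2 + P))*X + 31/7)/3 = (X*(X + 4*P)/(-2 + P) + 31/7)/3 = (31/7 + X*(X + 4*P)/(-2 + P))/3 = 31/21 + X*(X + 4*P)/(3*(-2 + P)))
5457*E(-5 + 4, 3) = 5457*((-62 + 7*(-5 + 4)² + 31*3 + 28*3*(-5 + 4))/(21*(-2 + 3))) = 5457*((1/21)*(-62 + 7*(-1)² + 93 + 28*3*(-1))/1) = 5457*((1/21)*1*(-62 + 7*1 + 93 - 84)) = 5457*((1/21)*1*(-62 + 7 + 93 - 84)) = 5457*((1/21)*1*(-46)) = 5457*(-46/21) = -83674/7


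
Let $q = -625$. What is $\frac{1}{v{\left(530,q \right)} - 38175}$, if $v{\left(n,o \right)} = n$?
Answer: $- \frac{1}{37645} \approx -2.6564 \cdot 10^{-5}$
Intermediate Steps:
$\frac{1}{v{\left(530,q \right)} - 38175} = \frac{1}{530 - 38175} = \frac{1}{-37645} = - \frac{1}{37645}$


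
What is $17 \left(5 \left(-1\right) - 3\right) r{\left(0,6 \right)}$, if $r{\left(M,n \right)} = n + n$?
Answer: $-1632$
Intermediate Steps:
$r{\left(M,n \right)} = 2 n$
$17 \left(5 \left(-1\right) - 3\right) r{\left(0,6 \right)} = 17 \left(5 \left(-1\right) - 3\right) 2 \cdot 6 = 17 \left(-5 - 3\right) 12 = 17 \left(-8\right) 12 = \left(-136\right) 12 = -1632$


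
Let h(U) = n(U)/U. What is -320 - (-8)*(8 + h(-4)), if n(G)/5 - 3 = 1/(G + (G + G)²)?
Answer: -1717/6 ≈ -286.17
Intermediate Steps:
n(G) = 15 + 5/(G + 4*G²) (n(G) = 15 + 5/(G + (G + G)²) = 15 + 5/(G + (2*G)²) = 15 + 5/(G + 4*G²))
h(U) = 5*(1 + 3*U + 12*U²)/(U²*(1 + 4*U)) (h(U) = (5*(1 + 3*U + 12*U²)/(U*(1 + 4*U)))/U = 5*(1 + 3*U + 12*U²)/(U²*(1 + 4*U)))
-320 - (-8)*(8 + h(-4)) = -320 - (-8)*(8 + 5*(1 + 3*(-4) + 12*(-4)²)/((-4)²*(1 + 4*(-4)))) = -320 - (-8)*(8 + 5*(1/16)*(1 - 12 + 12*16)/(1 - 16)) = -320 - (-8)*(8 + 5*(1/16)*(1 - 12 + 192)/(-15)) = -320 - (-8)*(8 + 5*(1/16)*(-1/15)*181) = -320 - (-8)*(8 - 181/48) = -320 - (-8)*203/48 = -320 - 1*(-203/6) = -320 + 203/6 = -1717/6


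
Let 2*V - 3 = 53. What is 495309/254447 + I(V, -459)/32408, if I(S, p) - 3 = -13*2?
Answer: 16046121791/8246118376 ≈ 1.9459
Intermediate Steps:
V = 28 (V = 3/2 + (½)*53 = 3/2 + 53/2 = 28)
I(S, p) = -23 (I(S, p) = 3 - 13*2 = 3 - 26 = -23)
495309/254447 + I(V, -459)/32408 = 495309/254447 - 23/32408 = 16046121791/8246118376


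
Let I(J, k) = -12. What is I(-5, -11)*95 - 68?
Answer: -1208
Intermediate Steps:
I(-5, -11)*95 - 68 = -12*95 - 68 = -1140 - 68 = -1208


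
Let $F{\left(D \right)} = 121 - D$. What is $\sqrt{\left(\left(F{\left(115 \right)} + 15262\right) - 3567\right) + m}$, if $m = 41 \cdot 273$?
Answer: $\sqrt{22894} \approx 151.31$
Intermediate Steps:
$m = 11193$
$\sqrt{\left(\left(F{\left(115 \right)} + 15262\right) - 3567\right) + m} = \sqrt{\left(\left(\left(121 - 115\right) + 15262\right) - 3567\right) + 11193} = \sqrt{\left(\left(6 + 15262\right) - 3567\right) + 11193} = \sqrt{\left(15268 - 3567\right) + 11193} = \sqrt{11701 + 11193} = \sqrt{22894}$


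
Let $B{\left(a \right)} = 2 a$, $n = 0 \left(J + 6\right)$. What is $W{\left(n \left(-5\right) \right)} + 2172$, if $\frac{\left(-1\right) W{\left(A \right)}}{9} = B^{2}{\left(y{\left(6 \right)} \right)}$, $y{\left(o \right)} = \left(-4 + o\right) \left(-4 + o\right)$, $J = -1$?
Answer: $1596$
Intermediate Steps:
$y{\left(o \right)} = \left(-4 + o\right)^{2}$
$n = 0$ ($n = 0 \left(-1 + 6\right) = 0 \cdot 5 = 0$)
$W{\left(A \right)} = -576$ ($W{\left(A \right)} = - 9 \left(2 \left(-4 + 6\right)^{2}\right)^{2} = - 9 \left(2 \cdot 2^{2}\right)^{2} = - 9 \left(2 \cdot 4\right)^{2} = - 9 \cdot 8^{2} = \left(-9\right) 64 = -576$)
$W{\left(n \left(-5\right) \right)} + 2172 = -576 + 2172 = 1596$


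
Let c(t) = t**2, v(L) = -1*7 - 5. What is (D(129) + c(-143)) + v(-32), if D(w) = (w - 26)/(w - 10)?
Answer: 2432106/119 ≈ 20438.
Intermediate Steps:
v(L) = -12 (v(L) = -7 - 5 = -12)
D(w) = (-26 + w)/(-10 + w)
(D(129) + c(-143)) + v(-32) = ((-26 + 129)/(-10 + 129) + (-143)**2) - 12 = (103/119 + 20449) - 12 = 2433534/119 - 12 = 2432106/119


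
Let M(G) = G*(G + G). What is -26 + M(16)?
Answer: 486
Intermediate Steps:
M(G) = 2*G² (M(G) = G*(2*G) = 2*G²)
-26 + M(16) = -26 + 2*16² = -26 + 2*256 = -26 + 512 = 486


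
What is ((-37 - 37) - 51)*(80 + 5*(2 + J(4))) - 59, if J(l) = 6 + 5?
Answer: -18184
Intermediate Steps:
J(l) = 11
((-37 - 37) - 51)*(80 + 5*(2 + J(4))) - 59 = ((-37 - 37) - 51)*(80 + 5*(2 + 11)) - 59 = (-74 - 51)*(80 + 5*13) - 59 = -125*(80 + 65) - 59 = -125*145 - 59 = -18125 - 59 = -18184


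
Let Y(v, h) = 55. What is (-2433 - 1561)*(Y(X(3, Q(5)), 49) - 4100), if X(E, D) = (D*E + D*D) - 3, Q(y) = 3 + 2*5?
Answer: 16155730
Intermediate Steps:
Q(y) = 13 (Q(y) = 3 + 10 = 13)
X(E, D) = -3 + D**2 + D*E (X(E, D) = (D*E + D**2) - 3 = (D**2 + D*E) - 3 = -3 + D**2 + D*E)
(-2433 - 1561)*(Y(X(3, Q(5)), 49) - 4100) = (-2433 - 1561)*(55 - 4100) = -3994*(-4045) = 16155730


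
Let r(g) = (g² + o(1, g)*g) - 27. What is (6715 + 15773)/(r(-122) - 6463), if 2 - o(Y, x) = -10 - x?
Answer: 11244/10907 ≈ 1.0309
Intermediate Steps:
o(Y, x) = 12 + x (o(Y, x) = 2 - (-10 - x) = 2 + (10 + x) = 12 + x)
r(g) = -27 + g² + g*(12 + g) (r(g) = (g² + (12 + g)*g) - 27 = (g² + g*(12 + g)) - 27 = -27 + g² + g*(12 + g))
(6715 + 15773)/(r(-122) - 6463) = (6715 + 15773)/((-27 + (-122)² - 122*(12 - 122)) - 6463) = 22488/((-27 + 14884 - 122*(-110)) - 6463) = 22488/((-27 + 14884 + 13420) - 6463) = 22488/(28277 - 6463) = 22488/21814 = 22488*(1/21814) = 11244/10907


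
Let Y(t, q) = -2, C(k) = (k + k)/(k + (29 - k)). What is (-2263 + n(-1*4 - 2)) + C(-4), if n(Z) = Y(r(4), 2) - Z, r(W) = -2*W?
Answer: -65519/29 ≈ -2259.3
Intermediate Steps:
C(k) = 2*k/29 (C(k) = (2*k)/29 = (2*k)*(1/29) = 2*k/29)
n(Z) = -2 - Z
(-2263 + n(-1*4 - 2)) + C(-4) = (-2263 + (-2 - (-1*4 - 2))) + (2/29)*(-4) = (-2263 + (-2 - (-4 - 2))) - 8/29 = (-2263 + (-2 - 1*(-6))) - 8/29 = (-2263 + (-2 + 6)) - 8/29 = (-2263 + 4) - 8/29 = -2259 - 8/29 = -65519/29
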